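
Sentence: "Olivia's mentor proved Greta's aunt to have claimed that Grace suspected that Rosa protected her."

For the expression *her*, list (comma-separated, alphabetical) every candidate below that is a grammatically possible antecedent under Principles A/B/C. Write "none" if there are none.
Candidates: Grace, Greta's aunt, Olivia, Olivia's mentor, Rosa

Grace, Greta's aunt, Olivia, Olivia's mentor

*her* is a pronoun; Principle B requires it to be free in its binding domain — the clause headed by 'protected'.
— Grace: subject of the clause headed by 'suspected'; c-commands the pronoun but lies outside its binding domain — allowed.
— Greta's aunt: subject of the clause headed by 'claimed'; c-commands the pronoun but lies outside its binding domain — allowed.
— Olivia: possessor inside the subject DP of the matrix clause; does not c-command the pronoun — Principle B does not apply; allowed.
— Olivia's mentor: subject of the matrix clause; c-commands the pronoun but lies outside its binding domain — allowed.
— Rosa: subject of the clause headed by 'protected'; c-commands the pronoun within its binding domain — blocked (Principle B).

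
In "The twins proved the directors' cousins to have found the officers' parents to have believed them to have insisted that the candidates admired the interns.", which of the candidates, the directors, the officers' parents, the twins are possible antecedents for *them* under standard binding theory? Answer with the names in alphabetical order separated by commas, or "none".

*them* is a pronoun; Principle B requires it to be free in its binding domain — the clause headed by 'believed'.
— the candidates: subject of the clause headed by 'admired'; is c-commanded by the pronoun; coreference would bind this R-expression — blocked (Principle C).
— the directors: possessor inside the subject DP of the clause headed by 'found'; does not c-command the pronoun — Principle B does not apply; allowed.
— the officers' parents: subject of the clause headed by 'believed'; c-commands the pronoun within its binding domain — blocked (Principle B).
— the twins: subject of the matrix clause; c-commands the pronoun but lies outside its binding domain — allowed.

the directors, the twins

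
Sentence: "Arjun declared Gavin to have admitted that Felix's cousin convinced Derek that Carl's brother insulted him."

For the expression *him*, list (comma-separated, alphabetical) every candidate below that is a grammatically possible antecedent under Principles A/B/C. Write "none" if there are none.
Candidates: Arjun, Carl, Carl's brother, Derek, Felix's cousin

*him* is a pronoun; Principle B requires it to be free in its binding domain — the clause headed by 'insulted'.
— Arjun: subject of the matrix clause; c-commands the pronoun but lies outside its binding domain — allowed.
— Carl: possessor inside the subject DP of the clause headed by 'insulted'; does not c-command the pronoun — Principle B does not apply; allowed.
— Carl's brother: subject of the clause headed by 'insulted'; c-commands the pronoun within its binding domain — blocked (Principle B).
— Derek: object of the clause headed by 'convinced'; c-commands the pronoun but lies outside its binding domain — allowed.
— Felix's cousin: subject of the clause headed by 'convinced'; c-commands the pronoun but lies outside its binding domain — allowed.

Arjun, Carl, Derek, Felix's cousin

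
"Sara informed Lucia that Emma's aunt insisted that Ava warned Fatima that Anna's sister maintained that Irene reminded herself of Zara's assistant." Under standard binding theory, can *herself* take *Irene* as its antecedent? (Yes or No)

*herself* is a reflexive; Principle A requires it to be bound within its binding domain — the clause headed by 'reminded'.
— Irene: subject of the clause headed by 'reminded'; c-commands the reflexive within its binding domain — allowed (Principle A).

Yes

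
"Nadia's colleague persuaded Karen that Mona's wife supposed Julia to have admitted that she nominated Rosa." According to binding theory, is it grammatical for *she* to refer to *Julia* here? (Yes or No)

Yes

*Julia* is an R-expression; Principle C requires it to be free (not bound by any c-commanding expression).
— she: subject of the clause headed by 'nominated'; the pronoun does not c-command the R-expression — coreference allowed.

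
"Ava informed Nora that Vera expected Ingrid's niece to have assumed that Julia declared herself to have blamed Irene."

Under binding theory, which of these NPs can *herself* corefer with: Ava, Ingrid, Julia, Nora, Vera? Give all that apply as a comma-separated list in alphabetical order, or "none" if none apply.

*herself* is a reflexive; Principle A requires it to be bound within its binding domain — the clause headed by 'declared'.
— Ava: subject of the matrix clause; c-commands the reflexive but lies outside its binding domain — cannot bind it (Principle A).
— Ingrid: possessor inside the subject DP of the clause headed by 'assumed'; does not c-command the reflexive — cannot bind it (Principle A).
— Julia: subject of the clause headed by 'declared'; c-commands the reflexive within its binding domain — allowed (Principle A).
— Nora: object of the matrix clause; c-commands the reflexive but lies outside its binding domain — cannot bind it (Principle A).
— Vera: subject of the clause headed by 'expected'; c-commands the reflexive but lies outside its binding domain — cannot bind it (Principle A).

Julia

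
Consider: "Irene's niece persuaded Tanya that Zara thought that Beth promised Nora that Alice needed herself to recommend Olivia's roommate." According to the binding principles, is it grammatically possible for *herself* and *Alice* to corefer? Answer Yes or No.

*herself* is a reflexive; Principle A requires it to be bound within its binding domain — the clause headed by 'needed'.
— Alice: subject of the clause headed by 'needed'; c-commands the reflexive within its binding domain — allowed (Principle A).

Yes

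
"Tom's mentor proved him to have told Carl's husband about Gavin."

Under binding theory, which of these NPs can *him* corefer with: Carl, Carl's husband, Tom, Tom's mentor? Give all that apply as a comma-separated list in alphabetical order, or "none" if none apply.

*him* is a pronoun; Principle B requires it to be free in its binding domain — the matrix clause.
— Carl: possessor inside the object DP of the clause headed by 'told'; is c-commanded by the pronoun; coreference would bind this R-expression — blocked (Principle C).
— Carl's husband: object of the clause headed by 'told'; is c-commanded by the pronoun; coreference would bind this R-expression — blocked (Principle C).
— Tom: possessor inside the subject DP of the matrix clause; does not c-command the pronoun — Principle B does not apply; allowed.
— Tom's mentor: subject of the matrix clause; c-commands the pronoun within its binding domain — blocked (Principle B).

Tom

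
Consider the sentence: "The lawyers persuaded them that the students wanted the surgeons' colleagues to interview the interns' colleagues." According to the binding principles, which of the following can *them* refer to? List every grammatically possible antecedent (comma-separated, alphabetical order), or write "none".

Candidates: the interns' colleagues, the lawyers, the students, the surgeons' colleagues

*them* is a pronoun; Principle B requires it to be free in its binding domain — the matrix clause.
— the interns' colleagues: object of the clause headed by 'interview'; is c-commanded by the pronoun; coreference would bind this R-expression — blocked (Principle C).
— the lawyers: subject of the matrix clause; c-commands the pronoun within its binding domain — blocked (Principle B).
— the students: subject of the clause headed by 'wanted'; is c-commanded by the pronoun; coreference would bind this R-expression — blocked (Principle C).
— the surgeons' colleagues: subject of the clause headed by 'interview'; is c-commanded by the pronoun; coreference would bind this R-expression — blocked (Principle C).

none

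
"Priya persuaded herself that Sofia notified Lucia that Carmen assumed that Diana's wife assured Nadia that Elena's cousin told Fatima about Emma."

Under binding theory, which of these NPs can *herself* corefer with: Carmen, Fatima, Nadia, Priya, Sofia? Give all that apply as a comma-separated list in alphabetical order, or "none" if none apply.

*herself* is a reflexive; Principle A requires it to be bound within its binding domain — the matrix clause.
— Carmen: subject of the clause headed by 'assumed'; does not c-command the reflexive — cannot bind it (Principle A).
— Fatima: object of the clause headed by 'told'; does not c-command the reflexive — cannot bind it (Principle A).
— Nadia: object of the clause headed by 'assured'; does not c-command the reflexive — cannot bind it (Principle A).
— Priya: subject of the matrix clause; c-commands the reflexive within its binding domain — allowed (Principle A).
— Sofia: subject of the clause headed by 'notified'; does not c-command the reflexive — cannot bind it (Principle A).

Priya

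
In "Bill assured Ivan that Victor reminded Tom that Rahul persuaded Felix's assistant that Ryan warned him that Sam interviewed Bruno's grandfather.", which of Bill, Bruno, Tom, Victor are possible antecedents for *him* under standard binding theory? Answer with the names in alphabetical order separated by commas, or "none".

*him* is a pronoun; Principle B requires it to be free in its binding domain — the clause headed by 'warned'.
— Bill: subject of the matrix clause; c-commands the pronoun but lies outside its binding domain — allowed.
— Bruno: possessor inside the object DP of the clause headed by 'interviewed'; is c-commanded by the pronoun; coreference would bind this R-expression — blocked (Principle C).
— Tom: object of the clause headed by 'reminded'; c-commands the pronoun but lies outside its binding domain — allowed.
— Victor: subject of the clause headed by 'reminded'; c-commands the pronoun but lies outside its binding domain — allowed.

Bill, Tom, Victor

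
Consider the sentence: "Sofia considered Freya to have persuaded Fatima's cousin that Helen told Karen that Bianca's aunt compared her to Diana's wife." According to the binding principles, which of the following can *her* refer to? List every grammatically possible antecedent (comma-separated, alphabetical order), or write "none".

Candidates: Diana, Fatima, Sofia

*her* is a pronoun; Principle B requires it to be free in its binding domain — the clause headed by 'compared'.
— Diana: possessor inside the second object DP of the clause headed by 'compared'; is c-commanded by the pronoun; coreference would bind this R-expression — blocked (Principle C).
— Fatima: possessor inside the object DP of the clause headed by 'persuaded'; does not c-command the pronoun — Principle B does not apply; allowed.
— Sofia: subject of the matrix clause; c-commands the pronoun but lies outside its binding domain — allowed.

Fatima, Sofia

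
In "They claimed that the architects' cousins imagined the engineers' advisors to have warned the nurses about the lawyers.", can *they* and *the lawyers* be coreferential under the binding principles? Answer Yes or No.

No

*the lawyers* is an R-expression; Principle C requires it to be free (not bound by any c-commanding expression).
— they: subject of the matrix clause; the pronoun c-commands the R-expression — coreference blocked (Principle C).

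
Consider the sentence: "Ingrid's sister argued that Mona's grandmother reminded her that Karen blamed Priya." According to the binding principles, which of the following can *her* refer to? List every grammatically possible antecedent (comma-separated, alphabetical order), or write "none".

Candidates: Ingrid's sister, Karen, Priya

Ingrid's sister

*her* is a pronoun; Principle B requires it to be free in its binding domain — the clause headed by 'reminded'.
— Ingrid's sister: subject of the matrix clause; c-commands the pronoun but lies outside its binding domain — allowed.
— Karen: subject of the clause headed by 'blamed'; is c-commanded by the pronoun; coreference would bind this R-expression — blocked (Principle C).
— Priya: object of the clause headed by 'blamed'; is c-commanded by the pronoun; coreference would bind this R-expression — blocked (Principle C).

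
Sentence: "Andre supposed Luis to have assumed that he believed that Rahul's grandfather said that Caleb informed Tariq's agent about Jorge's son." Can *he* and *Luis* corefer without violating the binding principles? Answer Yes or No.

Yes

*Luis* is an R-expression; Principle C requires it to be free (not bound by any c-commanding expression).
— he: subject of the clause headed by 'believed'; the pronoun does not c-command the R-expression — coreference allowed.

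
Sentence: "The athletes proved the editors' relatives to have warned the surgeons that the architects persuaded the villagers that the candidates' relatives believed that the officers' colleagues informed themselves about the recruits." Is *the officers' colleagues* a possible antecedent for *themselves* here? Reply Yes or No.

Yes

*themselves* is a reflexive; Principle A requires it to be bound within its binding domain — the clause headed by 'informed'.
— the officers' colleagues: subject of the clause headed by 'informed'; c-commands the reflexive within its binding domain — allowed (Principle A).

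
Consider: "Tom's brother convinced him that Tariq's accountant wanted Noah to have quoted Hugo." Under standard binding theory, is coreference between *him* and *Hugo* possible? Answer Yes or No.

No

*Hugo* is an R-expression; Principle C requires it to be free (not bound by any c-commanding expression).
— him: object of the matrix clause; the pronoun c-commands the R-expression — coreference blocked (Principle C).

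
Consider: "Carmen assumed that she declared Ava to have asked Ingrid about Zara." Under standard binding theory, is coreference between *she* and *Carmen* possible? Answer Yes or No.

Yes

*Carmen* is an R-expression; Principle C requires it to be free (not bound by any c-commanding expression).
— she: subject of the clause headed by 'declared'; the pronoun does not c-command the R-expression — coreference allowed.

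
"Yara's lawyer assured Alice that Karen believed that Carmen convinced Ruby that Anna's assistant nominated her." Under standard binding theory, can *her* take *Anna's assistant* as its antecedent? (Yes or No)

*her* is a pronoun; Principle B requires it to be free in its binding domain — the clause headed by 'nominated'.
— Anna's assistant: subject of the clause headed by 'nominated'; c-commands the pronoun within its binding domain — blocked (Principle B).

No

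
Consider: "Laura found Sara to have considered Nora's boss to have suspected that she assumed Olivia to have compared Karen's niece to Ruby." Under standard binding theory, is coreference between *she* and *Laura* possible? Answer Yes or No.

Yes

*Laura* is an R-expression; Principle C requires it to be free (not bound by any c-commanding expression).
— she: subject of the clause headed by 'assumed'; the pronoun does not c-command the R-expression — coreference allowed.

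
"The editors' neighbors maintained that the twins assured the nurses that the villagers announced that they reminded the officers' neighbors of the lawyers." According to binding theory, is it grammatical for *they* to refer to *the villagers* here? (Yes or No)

Yes

*the villagers* is an R-expression; Principle C requires it to be free (not bound by any c-commanding expression).
— they: subject of the clause headed by 'reminded'; the pronoun does not c-command the R-expression — coreference allowed.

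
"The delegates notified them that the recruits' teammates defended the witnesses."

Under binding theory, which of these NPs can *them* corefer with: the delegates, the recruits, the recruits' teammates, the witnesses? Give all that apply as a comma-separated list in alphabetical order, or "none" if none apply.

none

*them* is a pronoun; Principle B requires it to be free in its binding domain — the matrix clause.
— the delegates: subject of the matrix clause; c-commands the pronoun within its binding domain — blocked (Principle B).
— the recruits: possessor inside the subject DP of the clause headed by 'defended'; is c-commanded by the pronoun; coreference would bind this R-expression — blocked (Principle C).
— the recruits' teammates: subject of the clause headed by 'defended'; is c-commanded by the pronoun; coreference would bind this R-expression — blocked (Principle C).
— the witnesses: object of the clause headed by 'defended'; is c-commanded by the pronoun; coreference would bind this R-expression — blocked (Principle C).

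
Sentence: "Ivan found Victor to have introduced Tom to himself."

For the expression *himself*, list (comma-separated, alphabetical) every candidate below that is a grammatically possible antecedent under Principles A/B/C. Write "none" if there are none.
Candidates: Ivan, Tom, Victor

*himself* is a reflexive; Principle A requires it to be bound within its binding domain — the clause headed by 'introduced'.
— Ivan: subject of the matrix clause; c-commands the reflexive but lies outside its binding domain — cannot bind it (Principle A).
— Tom: object of the clause headed by 'introduced'; c-commands the reflexive within its binding domain — allowed (Principle A).
— Victor: subject of the clause headed by 'introduced'; c-commands the reflexive within its binding domain — allowed (Principle A).

Tom, Victor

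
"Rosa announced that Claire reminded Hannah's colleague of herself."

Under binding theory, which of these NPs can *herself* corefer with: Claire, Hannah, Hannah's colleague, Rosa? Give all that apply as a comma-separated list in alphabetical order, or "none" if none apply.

Claire, Hannah's colleague

*herself* is a reflexive; Principle A requires it to be bound within its binding domain — the clause headed by 'reminded'.
— Claire: subject of the clause headed by 'reminded'; c-commands the reflexive within its binding domain — allowed (Principle A).
— Hannah: possessor inside the object DP of the clause headed by 'reminded'; does not c-command the reflexive — cannot bind it (Principle A).
— Hannah's colleague: object of the clause headed by 'reminded'; c-commands the reflexive within its binding domain — allowed (Principle A).
— Rosa: subject of the matrix clause; c-commands the reflexive but lies outside its binding domain — cannot bind it (Principle A).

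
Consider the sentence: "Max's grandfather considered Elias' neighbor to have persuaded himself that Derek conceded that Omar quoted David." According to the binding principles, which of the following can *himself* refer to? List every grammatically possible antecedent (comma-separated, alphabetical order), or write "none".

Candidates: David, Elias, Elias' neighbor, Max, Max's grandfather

Elias' neighbor

*himself* is a reflexive; Principle A requires it to be bound within its binding domain — the clause headed by 'persuaded'.
— David: object of the clause headed by 'quoted'; does not c-command the reflexive — cannot bind it (Principle A).
— Elias: possessor inside the subject DP of the clause headed by 'persuaded'; does not c-command the reflexive — cannot bind it (Principle A).
— Elias' neighbor: subject of the clause headed by 'persuaded'; c-commands the reflexive within its binding domain — allowed (Principle A).
— Max: possessor inside the subject DP of the matrix clause; does not c-command the reflexive — cannot bind it (Principle A).
— Max's grandfather: subject of the matrix clause; c-commands the reflexive but lies outside its binding domain — cannot bind it (Principle A).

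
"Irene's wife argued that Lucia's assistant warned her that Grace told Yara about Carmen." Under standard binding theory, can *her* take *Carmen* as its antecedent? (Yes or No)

No

*her* is a pronoun; Principle B requires it to be free in its binding domain — the clause headed by 'warned'.
— Carmen: second object of the clause headed by 'told'; is c-commanded by the pronoun; coreference would bind this R-expression — blocked (Principle C).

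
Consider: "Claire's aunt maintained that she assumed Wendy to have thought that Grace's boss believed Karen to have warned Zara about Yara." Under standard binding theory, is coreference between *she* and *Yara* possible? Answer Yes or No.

No

*Yara* is an R-expression; Principle C requires it to be free (not bound by any c-commanding expression).
— she: subject of the clause headed by 'assumed'; the pronoun c-commands the R-expression — coreference blocked (Principle C).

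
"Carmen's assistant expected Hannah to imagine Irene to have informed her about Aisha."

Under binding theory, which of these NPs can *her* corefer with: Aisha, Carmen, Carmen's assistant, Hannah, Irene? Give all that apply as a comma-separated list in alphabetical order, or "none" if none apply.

*her* is a pronoun; Principle B requires it to be free in its binding domain — the clause headed by 'informed'.
— Aisha: second object of the clause headed by 'informed'; is c-commanded by the pronoun; coreference would bind this R-expression — blocked (Principle C).
— Carmen: possessor inside the subject DP of the matrix clause; does not c-command the pronoun — Principle B does not apply; allowed.
— Carmen's assistant: subject of the matrix clause; c-commands the pronoun but lies outside its binding domain — allowed.
— Hannah: subject of the clause headed by 'imagine'; c-commands the pronoun but lies outside its binding domain — allowed.
— Irene: subject of the clause headed by 'informed'; c-commands the pronoun within its binding domain — blocked (Principle B).

Carmen, Carmen's assistant, Hannah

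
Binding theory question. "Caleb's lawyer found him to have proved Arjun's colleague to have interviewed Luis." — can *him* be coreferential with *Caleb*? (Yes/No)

*him* is a pronoun; Principle B requires it to be free in its binding domain — the matrix clause.
— Caleb: possessor inside the subject DP of the matrix clause; does not c-command the pronoun — Principle B does not apply; allowed.

Yes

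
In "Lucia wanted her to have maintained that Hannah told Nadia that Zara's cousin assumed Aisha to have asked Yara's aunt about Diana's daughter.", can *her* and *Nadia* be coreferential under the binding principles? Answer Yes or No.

*Nadia* is an R-expression; Principle C requires it to be free (not bound by any c-commanding expression).
— her: subject of the clause headed by 'maintained'; the pronoun c-commands the R-expression — coreference blocked (Principle C).

No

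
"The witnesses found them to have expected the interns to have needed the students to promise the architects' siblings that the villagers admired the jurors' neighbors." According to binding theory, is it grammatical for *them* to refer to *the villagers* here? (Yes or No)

*the villagers* is an R-expression; Principle C requires it to be free (not bound by any c-commanding expression).
— them: subject of the clause headed by 'expected'; the pronoun c-commands the R-expression — coreference blocked (Principle C).

No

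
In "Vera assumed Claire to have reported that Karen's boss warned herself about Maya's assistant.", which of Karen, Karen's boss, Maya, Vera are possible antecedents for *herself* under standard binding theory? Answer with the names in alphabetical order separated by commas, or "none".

*herself* is a reflexive; Principle A requires it to be bound within its binding domain — the clause headed by 'warned'.
— Karen: possessor inside the subject DP of the clause headed by 'warned'; does not c-command the reflexive — cannot bind it (Principle A).
— Karen's boss: subject of the clause headed by 'warned'; c-commands the reflexive within its binding domain — allowed (Principle A).
— Maya: possessor inside the second object DP of the clause headed by 'warned'; does not c-command the reflexive — cannot bind it (Principle A).
— Vera: subject of the matrix clause; c-commands the reflexive but lies outside its binding domain — cannot bind it (Principle A).

Karen's boss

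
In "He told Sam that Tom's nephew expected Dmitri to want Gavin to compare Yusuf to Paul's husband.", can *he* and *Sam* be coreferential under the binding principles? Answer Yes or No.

*Sam* is an R-expression; Principle C requires it to be free (not bound by any c-commanding expression).
— he: subject of the matrix clause; the pronoun c-commands the R-expression — coreference blocked (Principle C).

No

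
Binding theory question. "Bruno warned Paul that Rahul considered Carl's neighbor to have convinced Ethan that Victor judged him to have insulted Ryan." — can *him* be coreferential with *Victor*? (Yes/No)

*him* is a pronoun; Principle B requires it to be free in its binding domain — the clause headed by 'judged'.
— Victor: subject of the clause headed by 'judged'; c-commands the pronoun within its binding domain — blocked (Principle B).

No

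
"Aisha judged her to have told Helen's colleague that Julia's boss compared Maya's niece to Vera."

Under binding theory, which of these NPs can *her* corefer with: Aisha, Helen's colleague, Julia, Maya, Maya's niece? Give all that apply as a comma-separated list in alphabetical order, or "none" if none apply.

*her* is a pronoun; Principle B requires it to be free in its binding domain — the matrix clause.
— Aisha: subject of the matrix clause; c-commands the pronoun within its binding domain — blocked (Principle B).
— Helen's colleague: object of the clause headed by 'told'; is c-commanded by the pronoun; coreference would bind this R-expression — blocked (Principle C).
— Julia: possessor inside the subject DP of the clause headed by 'compared'; is c-commanded by the pronoun; coreference would bind this R-expression — blocked (Principle C).
— Maya: possessor inside the object DP of the clause headed by 'compared'; is c-commanded by the pronoun; coreference would bind this R-expression — blocked (Principle C).
— Maya's niece: object of the clause headed by 'compared'; is c-commanded by the pronoun; coreference would bind this R-expression — blocked (Principle C).

none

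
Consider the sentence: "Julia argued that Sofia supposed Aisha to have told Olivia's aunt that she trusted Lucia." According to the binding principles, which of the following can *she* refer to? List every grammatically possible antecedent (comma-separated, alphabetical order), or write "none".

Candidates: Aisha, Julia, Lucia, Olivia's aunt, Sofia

*she* is a pronoun; Principle B requires it to be free in its binding domain — the clause headed by 'trusted'.
— Aisha: subject of the clause headed by 'told'; c-commands the pronoun but lies outside its binding domain — allowed.
— Julia: subject of the matrix clause; c-commands the pronoun but lies outside its binding domain — allowed.
— Lucia: object of the clause headed by 'trusted'; is c-commanded by the pronoun; coreference would bind this R-expression — blocked (Principle C).
— Olivia's aunt: object of the clause headed by 'told'; c-commands the pronoun but lies outside its binding domain — allowed.
— Sofia: subject of the clause headed by 'supposed'; c-commands the pronoun but lies outside its binding domain — allowed.

Aisha, Julia, Olivia's aunt, Sofia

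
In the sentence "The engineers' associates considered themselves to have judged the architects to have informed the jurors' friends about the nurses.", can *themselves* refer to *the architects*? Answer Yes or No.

No

*themselves* is a reflexive; Principle A requires it to be bound within its binding domain — the matrix clause.
— the architects: subject of the clause headed by 'informed'; does not c-command the reflexive — cannot bind it (Principle A).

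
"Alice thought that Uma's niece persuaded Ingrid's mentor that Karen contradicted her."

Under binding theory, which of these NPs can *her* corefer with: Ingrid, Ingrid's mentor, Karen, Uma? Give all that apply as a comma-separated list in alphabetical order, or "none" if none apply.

*her* is a pronoun; Principle B requires it to be free in its binding domain — the clause headed by 'contradicted'.
— Ingrid: possessor inside the object DP of the clause headed by 'persuaded'; does not c-command the pronoun — Principle B does not apply; allowed.
— Ingrid's mentor: object of the clause headed by 'persuaded'; c-commands the pronoun but lies outside its binding domain — allowed.
— Karen: subject of the clause headed by 'contradicted'; c-commands the pronoun within its binding domain — blocked (Principle B).
— Uma: possessor inside the subject DP of the clause headed by 'persuaded'; does not c-command the pronoun — Principle B does not apply; allowed.

Ingrid, Ingrid's mentor, Uma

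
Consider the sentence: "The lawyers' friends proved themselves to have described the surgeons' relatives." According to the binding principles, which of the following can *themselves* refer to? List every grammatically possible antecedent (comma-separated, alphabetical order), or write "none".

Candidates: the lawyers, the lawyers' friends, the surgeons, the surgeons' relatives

*themselves* is a reflexive; Principle A requires it to be bound within its binding domain — the matrix clause.
— the lawyers: possessor inside the subject DP of the matrix clause; does not c-command the reflexive — cannot bind it (Principle A).
— the lawyers' friends: subject of the matrix clause; c-commands the reflexive within its binding domain — allowed (Principle A).
— the surgeons: possessor inside the object DP of the clause headed by 'described'; does not c-command the reflexive — cannot bind it (Principle A).
— the surgeons' relatives: object of the clause headed by 'described'; does not c-command the reflexive — cannot bind it (Principle A).

the lawyers' friends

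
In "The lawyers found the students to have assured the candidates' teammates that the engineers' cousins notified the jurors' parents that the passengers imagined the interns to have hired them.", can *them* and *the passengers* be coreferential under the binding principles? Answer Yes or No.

*the passengers* is an R-expression; Principle C requires it to be free (not bound by any c-commanding expression).
— them: object of the clause headed by 'hired'; the pronoun does not c-command the R-expression — coreference allowed.

Yes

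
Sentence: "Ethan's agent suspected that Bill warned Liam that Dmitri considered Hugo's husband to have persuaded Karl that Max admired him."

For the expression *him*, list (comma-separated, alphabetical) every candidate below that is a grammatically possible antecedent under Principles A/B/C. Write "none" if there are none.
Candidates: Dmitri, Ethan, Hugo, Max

Dmitri, Ethan, Hugo

*him* is a pronoun; Principle B requires it to be free in its binding domain — the clause headed by 'admired'.
— Dmitri: subject of the clause headed by 'considered'; c-commands the pronoun but lies outside its binding domain — allowed.
— Ethan: possessor inside the subject DP of the matrix clause; does not c-command the pronoun — Principle B does not apply; allowed.
— Hugo: possessor inside the subject DP of the clause headed by 'persuaded'; does not c-command the pronoun — Principle B does not apply; allowed.
— Max: subject of the clause headed by 'admired'; c-commands the pronoun within its binding domain — blocked (Principle B).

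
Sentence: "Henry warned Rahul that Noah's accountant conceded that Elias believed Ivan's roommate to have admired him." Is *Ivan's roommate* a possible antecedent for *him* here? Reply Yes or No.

No

*him* is a pronoun; Principle B requires it to be free in its binding domain — the clause headed by 'admired'.
— Ivan's roommate: subject of the clause headed by 'admired'; c-commands the pronoun within its binding domain — blocked (Principle B).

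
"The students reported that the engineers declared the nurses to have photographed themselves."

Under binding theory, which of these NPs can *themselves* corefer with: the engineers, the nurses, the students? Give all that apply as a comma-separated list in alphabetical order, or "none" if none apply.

*themselves* is a reflexive; Principle A requires it to be bound within its binding domain — the clause headed by 'photographed'.
— the engineers: subject of the clause headed by 'declared'; c-commands the reflexive but lies outside its binding domain — cannot bind it (Principle A).
— the nurses: subject of the clause headed by 'photographed'; c-commands the reflexive within its binding domain — allowed (Principle A).
— the students: subject of the matrix clause; c-commands the reflexive but lies outside its binding domain — cannot bind it (Principle A).

the nurses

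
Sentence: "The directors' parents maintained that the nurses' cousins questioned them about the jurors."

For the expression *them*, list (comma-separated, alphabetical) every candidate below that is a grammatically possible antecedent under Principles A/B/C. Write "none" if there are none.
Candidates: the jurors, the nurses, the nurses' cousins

*them* is a pronoun; Principle B requires it to be free in its binding domain — the clause headed by 'questioned'.
— the jurors: second object of the clause headed by 'questioned'; is c-commanded by the pronoun; coreference would bind this R-expression — blocked (Principle C).
— the nurses: possessor inside the subject DP of the clause headed by 'questioned'; does not c-command the pronoun — Principle B does not apply; allowed.
— the nurses' cousins: subject of the clause headed by 'questioned'; c-commands the pronoun within its binding domain — blocked (Principle B).

the nurses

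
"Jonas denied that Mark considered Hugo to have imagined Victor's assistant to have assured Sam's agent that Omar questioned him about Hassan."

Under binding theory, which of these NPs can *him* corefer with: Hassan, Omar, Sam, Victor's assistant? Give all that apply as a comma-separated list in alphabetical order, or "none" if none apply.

*him* is a pronoun; Principle B requires it to be free in its binding domain — the clause headed by 'questioned'.
— Hassan: second object of the clause headed by 'questioned'; is c-commanded by the pronoun; coreference would bind this R-expression — blocked (Principle C).
— Omar: subject of the clause headed by 'questioned'; c-commands the pronoun within its binding domain — blocked (Principle B).
— Sam: possessor inside the object DP of the clause headed by 'assured'; does not c-command the pronoun — Principle B does not apply; allowed.
— Victor's assistant: subject of the clause headed by 'assured'; c-commands the pronoun but lies outside its binding domain — allowed.

Sam, Victor's assistant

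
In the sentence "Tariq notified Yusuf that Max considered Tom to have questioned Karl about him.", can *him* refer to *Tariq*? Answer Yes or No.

*him* is a pronoun; Principle B requires it to be free in its binding domain — the clause headed by 'questioned'.
— Tariq: subject of the matrix clause; c-commands the pronoun but lies outside its binding domain — allowed.

Yes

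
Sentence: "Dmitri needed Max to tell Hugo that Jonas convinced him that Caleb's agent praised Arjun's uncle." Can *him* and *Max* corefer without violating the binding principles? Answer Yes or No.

*Max* is an R-expression; Principle C requires it to be free (not bound by any c-commanding expression).
— him: object of the clause headed by 'convinced'; the pronoun does not c-command the R-expression — coreference allowed.

Yes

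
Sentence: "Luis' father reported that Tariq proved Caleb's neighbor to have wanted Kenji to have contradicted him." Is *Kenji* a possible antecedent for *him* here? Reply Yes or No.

No

*him* is a pronoun; Principle B requires it to be free in its binding domain — the clause headed by 'contradicted'.
— Kenji: subject of the clause headed by 'contradicted'; c-commands the pronoun within its binding domain — blocked (Principle B).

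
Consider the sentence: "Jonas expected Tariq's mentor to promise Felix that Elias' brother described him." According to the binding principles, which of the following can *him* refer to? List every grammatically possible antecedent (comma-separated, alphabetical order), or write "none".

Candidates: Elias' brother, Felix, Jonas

Felix, Jonas

*him* is a pronoun; Principle B requires it to be free in its binding domain — the clause headed by 'described'.
— Elias' brother: subject of the clause headed by 'described'; c-commands the pronoun within its binding domain — blocked (Principle B).
— Felix: object of the clause headed by 'promise'; c-commands the pronoun but lies outside its binding domain — allowed.
— Jonas: subject of the matrix clause; c-commands the pronoun but lies outside its binding domain — allowed.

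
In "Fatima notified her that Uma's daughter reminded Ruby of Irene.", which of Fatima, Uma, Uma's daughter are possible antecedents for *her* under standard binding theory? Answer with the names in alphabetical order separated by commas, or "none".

*her* is a pronoun; Principle B requires it to be free in its binding domain — the matrix clause.
— Fatima: subject of the matrix clause; c-commands the pronoun within its binding domain — blocked (Principle B).
— Uma: possessor inside the subject DP of the clause headed by 'reminded'; is c-commanded by the pronoun; coreference would bind this R-expression — blocked (Principle C).
— Uma's daughter: subject of the clause headed by 'reminded'; is c-commanded by the pronoun; coreference would bind this R-expression — blocked (Principle C).

none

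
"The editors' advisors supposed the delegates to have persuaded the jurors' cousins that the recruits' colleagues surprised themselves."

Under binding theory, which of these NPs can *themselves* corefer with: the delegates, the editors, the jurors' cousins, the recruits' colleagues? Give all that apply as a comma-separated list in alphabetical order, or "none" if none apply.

the recruits' colleagues

*themselves* is a reflexive; Principle A requires it to be bound within its binding domain — the clause headed by 'surprised'.
— the delegates: subject of the clause headed by 'persuaded'; c-commands the reflexive but lies outside its binding domain — cannot bind it (Principle A).
— the editors: possessor inside the subject DP of the matrix clause; does not c-command the reflexive — cannot bind it (Principle A).
— the jurors' cousins: object of the clause headed by 'persuaded'; c-commands the reflexive but lies outside its binding domain — cannot bind it (Principle A).
— the recruits' colleagues: subject of the clause headed by 'surprised'; c-commands the reflexive within its binding domain — allowed (Principle A).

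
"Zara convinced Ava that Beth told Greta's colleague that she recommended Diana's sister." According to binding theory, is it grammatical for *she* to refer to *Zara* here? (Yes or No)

Yes

*Zara* is an R-expression; Principle C requires it to be free (not bound by any c-commanding expression).
— she: subject of the clause headed by 'recommended'; the pronoun does not c-command the R-expression — coreference allowed.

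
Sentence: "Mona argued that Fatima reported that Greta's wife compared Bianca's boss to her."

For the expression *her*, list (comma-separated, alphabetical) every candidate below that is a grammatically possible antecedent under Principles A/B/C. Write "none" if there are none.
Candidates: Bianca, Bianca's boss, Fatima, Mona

Bianca, Fatima, Mona

*her* is a pronoun; Principle B requires it to be free in its binding domain — the clause headed by 'compared'.
— Bianca: possessor inside the object DP of the clause headed by 'compared'; does not c-command the pronoun — Principle B does not apply; allowed.
— Bianca's boss: object of the clause headed by 'compared'; c-commands the pronoun within its binding domain — blocked (Principle B).
— Fatima: subject of the clause headed by 'reported'; c-commands the pronoun but lies outside its binding domain — allowed.
— Mona: subject of the matrix clause; c-commands the pronoun but lies outside its binding domain — allowed.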